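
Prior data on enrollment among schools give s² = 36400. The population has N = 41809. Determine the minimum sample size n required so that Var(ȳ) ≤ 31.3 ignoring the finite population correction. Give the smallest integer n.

1163

Without fpc, n₀ = s²/D = 36400/31.3 = 1162.9393.
Rounding up, n = 1163.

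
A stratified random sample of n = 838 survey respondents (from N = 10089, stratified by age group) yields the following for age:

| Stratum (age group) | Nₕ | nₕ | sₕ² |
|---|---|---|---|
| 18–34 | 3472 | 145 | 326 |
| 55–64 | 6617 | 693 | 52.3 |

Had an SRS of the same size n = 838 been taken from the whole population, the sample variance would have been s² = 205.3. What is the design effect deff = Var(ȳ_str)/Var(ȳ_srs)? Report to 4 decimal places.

1.2652

Var(ȳ_str) = Σ Wₕ²(1−fₕ)sₕ²/nₕ with Wₕ = Nₕ/10089:
  18–34: (3472/10089)²·(1−145/3472)·326/145 = 0.2551443
  55–64: (6617/10089)²·(1−693/6617)·52.3/693 = 0.029063532
  → Var(ȳ_str) = 0.28420783.
Var(ȳ_srs) = (1 − 838/10089)·205.3/838 = 0.22463917.
deff = 0.28420783 / 0.22463917 = 1.2652.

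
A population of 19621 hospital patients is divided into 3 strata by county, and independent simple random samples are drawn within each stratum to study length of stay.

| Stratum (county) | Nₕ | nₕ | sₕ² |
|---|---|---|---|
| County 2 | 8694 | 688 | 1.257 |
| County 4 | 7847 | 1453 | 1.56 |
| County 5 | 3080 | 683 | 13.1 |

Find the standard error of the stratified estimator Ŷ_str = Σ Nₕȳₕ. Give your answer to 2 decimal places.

568.01

Var(Ŷ_str) = Σₕ Nₕ²(1 − fₕ)sₕ²/nₕ.
County 2: 8694²·(1 − 688/8694)·1.257/688 = 127169.24.
County 4: 7847²·(1 − 1453/7847)·1.56/1453 = 53868.548.
County 5: 3080²·(1 − 683/3080)·13.1/683 = 141601.99.
Sum = 322639.78.
SE = √(322639.78) = 568.01.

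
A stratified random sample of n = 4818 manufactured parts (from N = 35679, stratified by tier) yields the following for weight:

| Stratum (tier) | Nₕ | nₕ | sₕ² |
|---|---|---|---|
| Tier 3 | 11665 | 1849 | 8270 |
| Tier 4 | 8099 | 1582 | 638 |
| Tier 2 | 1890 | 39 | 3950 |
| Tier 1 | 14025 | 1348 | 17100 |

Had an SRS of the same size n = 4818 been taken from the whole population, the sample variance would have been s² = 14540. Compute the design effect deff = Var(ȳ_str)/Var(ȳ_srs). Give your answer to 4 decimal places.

0.9459

Var(ȳ_str) = Σ Wₕ²(1−fₕ)sₕ²/nₕ with Wₕ = Nₕ/35679:
  Tier 3: (11665/35679)²·(1−1849/11665)·8270/1849 = 0.40231159
  Tier 4: (8099/35679)²·(1−1582/8099)·638/1582 = 0.01672122
  Tier 2: (1890/35679)²·(1−39/1890)·3950/39 = 0.27833983
  Tier 1: (14025/35679)²·(1−1348/14025)·17100/1348 = 1.771741
  → Var(ȳ_str) = 2.4691136.
Var(ȳ_srs) = (1 − 4818/35679)·14540/4818 = 2.6103271.
deff = 2.4691136 / 2.6103271 = 0.9459.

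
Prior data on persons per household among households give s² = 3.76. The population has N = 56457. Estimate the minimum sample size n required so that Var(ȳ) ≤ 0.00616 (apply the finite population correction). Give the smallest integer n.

604

Without fpc, n₀ = s²/D = 3.76/0.00616 = 610.3896.
With fpc, (1 − n/N)·s²/n ≤ D requires n ≥ n₀/(1 + n₀/N) = 610.3896/(1 + 610.3896/56457) = 603.8609.
Rounding up, n = 604.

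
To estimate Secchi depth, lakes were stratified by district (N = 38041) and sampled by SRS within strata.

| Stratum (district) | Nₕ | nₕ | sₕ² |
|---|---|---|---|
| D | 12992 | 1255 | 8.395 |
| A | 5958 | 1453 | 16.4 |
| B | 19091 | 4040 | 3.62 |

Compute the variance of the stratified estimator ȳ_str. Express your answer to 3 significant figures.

Var(ȳ_str) = Σₕ Wₕ²(1 − fₕ)sₕ²/nₕ with Wₕ = Nₕ/N, N = 38041.
D: Wₕ = 0.34152625; term = 0.34152625²·(1 − 0.09659791)·8.395/1255 = 7.0486548 × 10^-4.
A: Wₕ = 0.15662049; term = 0.15662049²·(1 − 0.24387378)·16.4/1453 = 2.0934842 × 10^-4.
B: Wₕ = 0.50185326; term = 0.50185326²·(1 − 0.21161804)·3.62/4040 = 1.7791698 × 10^-4.
Sum = 0.0010921309.

0.00109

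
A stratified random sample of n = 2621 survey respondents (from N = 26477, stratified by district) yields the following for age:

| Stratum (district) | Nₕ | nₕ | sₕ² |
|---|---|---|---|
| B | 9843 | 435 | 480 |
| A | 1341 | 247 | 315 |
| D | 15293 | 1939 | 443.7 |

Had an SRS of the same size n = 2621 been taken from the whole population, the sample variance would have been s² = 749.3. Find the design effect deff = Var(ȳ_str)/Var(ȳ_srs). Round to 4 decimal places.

Var(ȳ_str) = Σ Wₕ²(1−fₕ)sₕ²/nₕ with Wₕ = Nₕ/26477:
  B: (9843/26477)²·(1−435/9843)·480/435 = 0.14576029
  A: (1341/26477)²·(1−247/1341)·315/247 = 0.0026688376
  D: (15293/26477)²·(1−1939/15293)·443.7/1939 = 0.066661968
  → Var(ȳ_str) = 0.2150911.
Var(ȳ_srs) = (1 − 2621/26477)·749.3/2621 = 0.25758322.
deff = 0.2150911 / 0.25758322 = 0.8350.

0.8350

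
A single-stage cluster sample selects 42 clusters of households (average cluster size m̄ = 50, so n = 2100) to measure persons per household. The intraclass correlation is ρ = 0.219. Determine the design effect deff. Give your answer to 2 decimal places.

11.73

deff = 1 + (50 − 1)·0.219 = 1 + 10.731 = 11.731.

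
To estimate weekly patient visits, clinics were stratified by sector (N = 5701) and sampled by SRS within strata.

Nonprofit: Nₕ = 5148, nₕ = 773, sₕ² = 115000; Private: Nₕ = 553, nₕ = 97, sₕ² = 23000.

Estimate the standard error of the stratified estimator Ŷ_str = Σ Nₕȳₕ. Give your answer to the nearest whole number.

Var(Ŷ_str) = Σₕ Nₕ²(1 − fₕ)sₕ²/nₕ.
Nonprofit: 5148²·(1 − 773/5148)·115000/773 = 3.3506953 × 10^9.
Private: 553²·(1 − 97/553)·23000/97 = 5.9792412 × 10^7.
Sum = 3.4104877 × 10^9.
SE = √(3.4104877 × 10^9) = 58399.

58399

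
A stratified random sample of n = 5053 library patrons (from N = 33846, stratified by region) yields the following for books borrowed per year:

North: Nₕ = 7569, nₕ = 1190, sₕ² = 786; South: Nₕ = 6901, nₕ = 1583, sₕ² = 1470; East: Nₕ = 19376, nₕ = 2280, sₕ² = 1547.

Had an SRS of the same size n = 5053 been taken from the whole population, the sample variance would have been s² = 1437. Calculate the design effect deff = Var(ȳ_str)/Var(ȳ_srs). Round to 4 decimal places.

Var(ȳ_str) = Σ Wₕ²(1−fₕ)sₕ²/nₕ with Wₕ = Nₕ/33846:
  North: (7569/33846)²·(1−1190/7569)·786/1190 = 0.027838895
  South: (6901/33846)²·(1−1583/6901)·1470/1583 = 0.029749665
  East: (19376/33846)²·(1−2280/19376)·1547/2280 = 0.19620018
  → Var(ȳ_str) = 0.25378874.
Var(ȳ_srs) = (1 − 5053/33846)·1437/5053 = 0.2419285.
deff = 0.25378874 / 0.2419285 = 1.0490.

1.0490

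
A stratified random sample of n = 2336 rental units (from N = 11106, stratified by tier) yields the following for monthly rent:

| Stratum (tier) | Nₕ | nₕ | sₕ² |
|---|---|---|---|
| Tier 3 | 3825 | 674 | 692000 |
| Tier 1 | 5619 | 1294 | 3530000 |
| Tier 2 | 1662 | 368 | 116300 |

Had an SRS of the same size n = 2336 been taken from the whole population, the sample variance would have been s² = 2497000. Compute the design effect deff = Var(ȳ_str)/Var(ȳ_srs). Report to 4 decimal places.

0.7622

Var(ȳ_str) = Σ Wₕ²(1−fₕ)sₕ²/nₕ with Wₕ = Nₕ/11106:
  Tier 3: (3825/11106)²·(1−674/3825)·692000/674 = 100.32535
  Tier 1: (5619/11106)²·(1−1294/5619)·3530000/1294 = 537.48981
  Tier 2: (1662/11106)²·(1−368/1662)·116300/368 = 5.5103839
  → Var(ȳ_str) = 643.32554.
Var(ȳ_srs) = (1 − 2336/11106)·2497000/2336 = 844.08781.
deff = 643.32554 / 844.08781 = 0.7622.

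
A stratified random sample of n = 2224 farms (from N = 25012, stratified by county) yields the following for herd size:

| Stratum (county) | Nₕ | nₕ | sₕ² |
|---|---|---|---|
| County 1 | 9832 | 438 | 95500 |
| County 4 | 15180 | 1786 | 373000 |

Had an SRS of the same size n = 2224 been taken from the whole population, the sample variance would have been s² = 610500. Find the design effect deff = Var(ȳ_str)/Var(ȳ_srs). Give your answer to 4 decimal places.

Var(ȳ_str) = Σ Wₕ²(1−fₕ)sₕ²/nₕ with Wₕ = Nₕ/25012:
  County 1: (9832/25012)²·(1−438/9832)·95500/438 = 32.190287
  County 4: (15180/25012)²·(1−1786/15180)·373000/1786 = 67.875431
  → Var(ȳ_str) = 100.06572.
Var(ȳ_srs) = (1 − 2224/25012)·610500/2224 = 250.09711.
deff = 100.06572 / 250.09711 = 0.4001.

0.4001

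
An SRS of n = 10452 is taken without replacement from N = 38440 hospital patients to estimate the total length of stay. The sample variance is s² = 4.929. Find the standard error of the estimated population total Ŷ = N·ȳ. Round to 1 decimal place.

712.3

Var(Ŷ) = N²·Var(ȳ) = N²·(1 − n/N)·s²/n.
f = 10452/38440 = 0.27190427; Var(ȳ) = 0.72809573·4.929/10452 = 3.4335858 × 10^-4.
Var(Ŷ) = 38440² · (3.4335858 × 10^-4) = 507358.17.
SE(Ŷ) = √(507358.17) = 712.3.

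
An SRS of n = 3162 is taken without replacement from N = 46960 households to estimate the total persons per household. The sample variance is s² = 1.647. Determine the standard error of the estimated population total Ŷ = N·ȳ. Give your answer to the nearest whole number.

Var(Ŷ) = N²·Var(ȳ) = N²·(1 − n/N)·s²/n.
f = 3162/46960 = 0.06733390; Var(ȳ) = 0.93266610·1.647/3162 = 4.8580046 × 10^-4.
Var(Ŷ) = 46960² · (4.8580046 × 10^-4) = 1.0713074 × 10^6.
SE(Ŷ) = √(1.0713074 × 10^6) = 1035.

1035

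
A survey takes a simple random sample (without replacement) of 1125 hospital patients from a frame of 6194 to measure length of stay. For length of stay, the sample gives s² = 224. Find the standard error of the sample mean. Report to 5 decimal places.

Under SRS without replacement, Var(ȳ) = (1 − f)·s²/n with f = n/N = 1125/6194 = 0.18162738.
Var(ȳ) = (1 − 0.18162738)·224/1125 = 0.81837262·0.19911111 = 0.16294708.
SE(ȳ) = √(0.16294708) = 0.40367.

0.40367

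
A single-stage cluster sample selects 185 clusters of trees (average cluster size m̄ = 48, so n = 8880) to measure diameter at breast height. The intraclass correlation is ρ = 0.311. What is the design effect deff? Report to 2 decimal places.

deff = 1 + (48 − 1)·0.311 = 1 + 14.617 = 15.617.

15.62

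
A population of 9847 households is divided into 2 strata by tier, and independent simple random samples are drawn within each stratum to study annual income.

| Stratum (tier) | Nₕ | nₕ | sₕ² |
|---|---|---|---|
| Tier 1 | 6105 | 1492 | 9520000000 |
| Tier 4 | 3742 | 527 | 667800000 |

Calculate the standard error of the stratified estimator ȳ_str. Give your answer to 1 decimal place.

1417.9

Var(ȳ_str) = Σₕ Wₕ²(1 − fₕ)sₕ²/nₕ with Wₕ = Nₕ/N, N = 9847.
Tier 1: Wₕ = 0.61998578; term = 0.61998578²·(1 − 0.24438984)·9520000000/1492 = 1.8532302 × 10^6.
Tier 4: Wₕ = 0.38001422; term = 0.38001422²·(1 − 0.14083378)·667800000/527 = 157221.77.
Sum = 2.010452 × 10^6.
SE = √(2.010452 × 10^6) = 1417.9.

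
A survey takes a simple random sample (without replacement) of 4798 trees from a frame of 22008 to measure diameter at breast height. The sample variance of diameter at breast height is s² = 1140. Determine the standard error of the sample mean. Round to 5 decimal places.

0.43104

Under SRS without replacement, Var(ȳ) = (1 − f)·s²/n with f = n/N = 4798/22008 = 0.21801163.
Var(ȳ) = (1 − 0.21801163)·1140/4798 = 0.78198837·0.237599 = 0.18579965.
SE(ȳ) = √(0.18579965) = 0.43104.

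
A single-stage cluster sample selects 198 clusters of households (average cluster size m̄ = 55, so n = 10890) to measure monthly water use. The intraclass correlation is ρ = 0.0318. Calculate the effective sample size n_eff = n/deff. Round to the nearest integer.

4008

deff = 1 + (55 − 1)·0.0318 = 1 + 1.7172 = 2.7172.
n_eff = 10890 / 2.7172 = 4008.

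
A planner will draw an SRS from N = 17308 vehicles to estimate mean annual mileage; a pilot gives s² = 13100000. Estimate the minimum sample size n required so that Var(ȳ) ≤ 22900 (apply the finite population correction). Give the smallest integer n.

Without fpc, n₀ = s²/D = 13100000/22900 = 572.0524.
With fpc, (1 − n/N)·s²/n ≤ D requires n ≥ n₀/(1 + n₀/N) = 572.0524/(1 + 572.0524/17308) = 553.7502.
Rounding up, n = 554.

554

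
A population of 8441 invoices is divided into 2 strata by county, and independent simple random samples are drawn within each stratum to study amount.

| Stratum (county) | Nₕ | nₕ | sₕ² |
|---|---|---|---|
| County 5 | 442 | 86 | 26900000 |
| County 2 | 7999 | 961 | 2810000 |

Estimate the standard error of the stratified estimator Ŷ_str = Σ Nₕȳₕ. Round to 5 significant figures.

462420

Var(Ŷ_str) = Σₕ Nₕ²(1 − fₕ)sₕ²/nₕ.
County 5: 442²·(1 − 86/442)·26900000/86 = 4.9218242 × 10^10.
County 2: 7999²·(1 − 961/7999)·2810000/961 = 1.6461443 × 10^11.
Sum = 2.1383267 × 10^11.
SE = √(2.1383267 × 10^11) = 462420.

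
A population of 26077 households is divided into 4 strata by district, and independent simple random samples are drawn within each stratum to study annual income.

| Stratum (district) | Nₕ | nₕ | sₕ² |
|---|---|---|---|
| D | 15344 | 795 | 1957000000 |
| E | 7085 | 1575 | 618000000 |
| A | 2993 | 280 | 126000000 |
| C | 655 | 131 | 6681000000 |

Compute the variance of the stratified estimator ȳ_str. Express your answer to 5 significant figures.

861770

Var(ȳ_str) = Σₕ Wₕ²(1 − fₕ)sₕ²/nₕ with Wₕ = Nₕ/N, N = 26077.
D: Wₕ = 0.58841124; term = 0.58841124²·(1 − 0.05181178)·1957000000/795 = 808128.04.
E: Wₕ = 0.27169536; term = 0.27169536²·(1 − 0.22230064)·618000000/1575 = 22526.002.
A: Wₕ = 0.11477547; term = 0.11477547²·(1 − 0.09355162)·126000000/280 = 5373.4569.
C: Wₕ = 0.02511792; term = 0.02511792²·(1 − 0.20000000)·6681000000/131 = 25741.124.
Sum = 861768.62.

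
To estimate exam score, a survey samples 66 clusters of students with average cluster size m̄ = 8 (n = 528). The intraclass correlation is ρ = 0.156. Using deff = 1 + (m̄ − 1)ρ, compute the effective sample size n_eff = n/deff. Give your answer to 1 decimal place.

252.4

deff = 1 + (8 − 1)·0.156 = 1 + 1.092 = 2.092.
n_eff = 528 / 2.092 = 252.4.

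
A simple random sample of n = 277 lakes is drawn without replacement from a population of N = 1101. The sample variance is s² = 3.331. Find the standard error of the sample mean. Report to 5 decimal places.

Under SRS without replacement, Var(ȳ) = (1 − f)·s²/n with f = n/N = 277/1101 = 0.25158946.
Var(ȳ) = (1 − 0.25158946)·3.331/277 = 0.74841054·0.012025271 = 0.0089998393.
SE(ȳ) = √(0.0089998393) = 0.09487.

0.09487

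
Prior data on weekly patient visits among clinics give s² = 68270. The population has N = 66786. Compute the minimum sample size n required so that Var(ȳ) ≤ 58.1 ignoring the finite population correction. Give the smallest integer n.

Without fpc, n₀ = s²/D = 68270/58.1 = 1175.0430.
Rounding up, n = 1176.

1176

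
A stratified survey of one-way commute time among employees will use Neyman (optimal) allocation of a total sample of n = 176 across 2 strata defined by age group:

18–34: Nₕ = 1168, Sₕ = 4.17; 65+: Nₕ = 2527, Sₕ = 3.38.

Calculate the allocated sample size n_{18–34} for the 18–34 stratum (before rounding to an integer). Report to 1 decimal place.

63.9

Neyman allocation: nₕ = n·NₕSₕ / Σⱼ NⱼSⱼ.
Σ NⱼSⱼ = 1168·4.17 + 2527·3.38 = 13411.82.
n_{18–34} = 176·1168·4.17 / 13411.82 = 63.9.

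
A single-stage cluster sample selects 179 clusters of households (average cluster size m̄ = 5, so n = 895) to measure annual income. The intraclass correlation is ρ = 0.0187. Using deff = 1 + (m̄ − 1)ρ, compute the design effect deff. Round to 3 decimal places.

deff = 1 + (5 − 1)·0.0187 = 1 + 0.0748 = 1.0748.

1.075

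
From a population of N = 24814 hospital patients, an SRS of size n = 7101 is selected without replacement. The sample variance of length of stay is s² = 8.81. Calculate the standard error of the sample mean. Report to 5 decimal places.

0.02976

Under SRS without replacement, Var(ȳ) = (1 − f)·s²/n with f = n/N = 7101/24814 = 0.28616910.
Var(ȳ) = (1 − 0.28616910)·8.81/7101 = 0.71383090·0.0012406703 = 8.8562882 × 10^-4.
SE(ȳ) = √(8.8562882 × 10^-4) = 0.02976.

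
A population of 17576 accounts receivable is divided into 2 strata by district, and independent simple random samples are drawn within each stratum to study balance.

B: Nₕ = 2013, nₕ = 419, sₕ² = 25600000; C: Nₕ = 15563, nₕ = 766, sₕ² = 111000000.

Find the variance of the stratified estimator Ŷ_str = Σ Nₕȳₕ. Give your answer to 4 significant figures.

3.357 × 10^13

Var(Ŷ_str) = Σₕ Nₕ²(1 − fₕ)sₕ²/nₕ.
B: 2013²·(1 − 419/2013)·25600000/419 = 1.9604602 × 10^11.
C: 15563²·(1 − 766/15563)·111000000/766 = 3.3370384 × 10^13.
Sum = 3.356643 × 10^13.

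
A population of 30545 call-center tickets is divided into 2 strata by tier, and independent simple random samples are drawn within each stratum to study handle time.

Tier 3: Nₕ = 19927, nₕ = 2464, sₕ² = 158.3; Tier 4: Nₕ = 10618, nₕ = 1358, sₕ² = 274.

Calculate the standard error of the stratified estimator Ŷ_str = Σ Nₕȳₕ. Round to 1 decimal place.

Var(Ŷ_str) = Σₕ Nₕ²(1 − fₕ)sₕ²/nₕ.
Tier 3: 19927²·(1 − 2464/19927)·158.3/2464 = 2.2356354 × 10^7.
Tier 4: 10618²·(1 − 1358/10618)·274/1358 = 1.9838302 × 10^7.
Sum = 4.2194656 × 10^7.
SE = √(4.2194656 × 10^7) = 6495.7.

6495.7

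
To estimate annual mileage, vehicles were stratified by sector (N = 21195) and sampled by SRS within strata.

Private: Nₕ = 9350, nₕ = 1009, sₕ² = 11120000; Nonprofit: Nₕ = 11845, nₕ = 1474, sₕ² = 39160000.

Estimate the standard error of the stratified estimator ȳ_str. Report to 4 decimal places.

Var(ȳ_str) = Σₕ Wₕ²(1 − fₕ)sₕ²/nₕ with Wₕ = Nₕ/N, N = 21195.
Private: Wₕ = 0.44114178; term = 0.44114178²·(1 − 0.10791444)·11120000/1009 = 1913.2711.
Nonprofit: Wₕ = 0.55885822; term = 0.55885822²·(1 − 0.12444069)·39160000/1474 = 7264.9739.
Sum = 9178.245.
SE = √(9178.245) = 95.8032.

95.8032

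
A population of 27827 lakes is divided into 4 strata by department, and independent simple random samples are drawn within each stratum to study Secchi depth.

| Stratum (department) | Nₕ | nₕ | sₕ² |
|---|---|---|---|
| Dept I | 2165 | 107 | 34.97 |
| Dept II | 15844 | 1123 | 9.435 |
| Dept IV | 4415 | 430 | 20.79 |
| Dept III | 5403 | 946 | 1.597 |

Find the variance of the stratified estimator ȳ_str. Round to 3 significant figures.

0.00556

Var(ȳ_str) = Σₕ Wₕ²(1 − fₕ)sₕ²/nₕ with Wₕ = Nₕ/N, N = 27827.
Dept I: Wₕ = 0.07780213; term = 0.07780213²·(1 − 0.04942263)·34.97/107 = 0.001880539.
Dept II: Wₕ = 0.56937507; term = 0.56937507²·(1 − 0.07087857)·9.435/1123 = 0.0025306467.
Dept IV: Wₕ = 0.15865886; term = 0.15865886²·(1 − 0.09739524)·20.79/430 = 0.0010985309.
Dept III: Wₕ = 0.19416394; term = 0.19416394²·(1 − 0.17508791)·1.597/946 = 5.2499916 × 10^-5.
Sum = 0.0055622165.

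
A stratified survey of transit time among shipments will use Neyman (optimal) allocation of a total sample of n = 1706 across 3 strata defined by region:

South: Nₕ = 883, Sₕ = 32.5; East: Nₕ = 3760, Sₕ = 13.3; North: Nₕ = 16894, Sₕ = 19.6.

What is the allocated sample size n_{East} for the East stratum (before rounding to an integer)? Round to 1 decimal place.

Neyman allocation: nₕ = n·NₕSₕ / Σⱼ NⱼSⱼ.
Σ NⱼSⱼ = 883·32.5 + 3760·13.3 + 16894·19.6 = 409827.9.
n_{East} = 1706·3760·13.3 / 409827.9 = 208.2.

208.2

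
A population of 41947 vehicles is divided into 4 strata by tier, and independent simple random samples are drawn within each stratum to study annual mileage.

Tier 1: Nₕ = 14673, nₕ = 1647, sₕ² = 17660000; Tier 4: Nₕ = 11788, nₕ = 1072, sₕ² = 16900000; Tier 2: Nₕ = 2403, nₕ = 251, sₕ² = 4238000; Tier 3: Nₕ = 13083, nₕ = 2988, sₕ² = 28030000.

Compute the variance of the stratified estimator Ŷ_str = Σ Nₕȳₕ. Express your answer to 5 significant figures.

5.3671 × 10^12

Var(Ŷ_str) = Σₕ Nₕ²(1 − fₕ)sₕ²/nₕ.
Tier 1: 14673²·(1 − 1647/14673)·17660000/1647 = 2.0494017 × 10^12.
Tier 4: 11788²·(1 − 1072/11788)·16900000/1072 = 1.9914287 × 10^12.
Tier 2: 2403²·(1 − 251/2403)·4238000/251 = 8.7313876 × 10^10.
Tier 3: 13083²·(1 − 2988/13083)·28030000/2988 = 1.2389568 × 10^12.
Sum = 5.3671011 × 10^12.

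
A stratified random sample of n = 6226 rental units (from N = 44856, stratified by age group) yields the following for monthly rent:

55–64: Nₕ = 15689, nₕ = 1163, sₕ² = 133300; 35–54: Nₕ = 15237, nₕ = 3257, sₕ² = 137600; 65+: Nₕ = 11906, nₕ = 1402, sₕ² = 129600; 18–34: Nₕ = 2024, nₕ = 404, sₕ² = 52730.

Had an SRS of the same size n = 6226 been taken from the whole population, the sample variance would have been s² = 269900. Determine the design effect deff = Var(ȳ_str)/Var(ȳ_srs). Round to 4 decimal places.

Var(ȳ_str) = Σ Wₕ²(1−fₕ)sₕ²/nₕ with Wₕ = Nₕ/44856:
  55–64: (15689/44856)²·(1−1163/15689)·133300/1163 = 12.98227
  35–54: (15237/44856)²·(1−3257/15237)·137600/3257 = 3.8327975
  65+: (11906/44856)²·(1−1402/11906)·129600/1402 = 5.7456146
  18–34: (2024/44856)²·(1−404/2024)·52730/404 = 0.21269674
  → Var(ȳ_str) = 22.773379.
Var(ȳ_srs) = (1 − 6226/44856)·269900/6226 = 37.333434.
deff = 22.773379 / 37.333434 = 0.6100.

0.6100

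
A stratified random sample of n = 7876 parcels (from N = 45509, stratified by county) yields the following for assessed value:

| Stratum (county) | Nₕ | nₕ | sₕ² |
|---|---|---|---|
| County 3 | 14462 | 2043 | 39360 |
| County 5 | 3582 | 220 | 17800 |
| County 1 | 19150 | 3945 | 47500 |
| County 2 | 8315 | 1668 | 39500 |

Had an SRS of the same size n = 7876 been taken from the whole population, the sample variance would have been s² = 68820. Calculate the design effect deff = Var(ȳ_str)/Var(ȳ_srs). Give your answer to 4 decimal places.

Var(ȳ_str) = Σ Wₕ²(1−fₕ)sₕ²/nₕ with Wₕ = Nₕ/45509:
  County 3: (14462/45509)²·(1−2043/14462)·39360/2043 = 1.6707333
  County 5: (3582/45509)²·(1−220/3582)·17800/220 = 0.4704636
  County 1: (19150/45509)²·(1−3945/19150)·47500/3945 = 1.6928061
  County 2: (8315/45509)²·(1−1668/8315)·39500/1668 = 0.63196699
  → Var(ȳ_str) = 4.46597.
Var(ȳ_srs) = (1 − 7876/45509)·68820/7876 = 7.2257097.
deff = 4.46597 / 7.2257097 = 0.6181.

0.6181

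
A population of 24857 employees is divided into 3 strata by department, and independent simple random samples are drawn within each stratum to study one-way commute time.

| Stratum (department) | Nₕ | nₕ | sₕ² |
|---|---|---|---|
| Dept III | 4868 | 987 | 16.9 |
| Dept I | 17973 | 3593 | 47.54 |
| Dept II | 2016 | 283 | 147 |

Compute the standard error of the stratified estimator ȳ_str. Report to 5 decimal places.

0.09484

Var(ȳ_str) = Σₕ Wₕ²(1 − fₕ)sₕ²/nₕ with Wₕ = Nₕ/N, N = 24857.
Dept III: Wₕ = 0.19584021; term = 0.19584021²·(1 − 0.20275267)·16.9/987 = 5.2355986 × 10^-4.
Dept I: Wₕ = 0.72305588; term = 0.72305588²·(1 − 0.19991098)·47.54/3593 = 0.0055345714.
Dept II: Wₕ = 0.08110391; term = 0.08110391²·(1 − 0.14037698)·147/283 = 0.0029371259.
Sum = 0.0089952572.
SE = √(0.0089952572) = 0.09484.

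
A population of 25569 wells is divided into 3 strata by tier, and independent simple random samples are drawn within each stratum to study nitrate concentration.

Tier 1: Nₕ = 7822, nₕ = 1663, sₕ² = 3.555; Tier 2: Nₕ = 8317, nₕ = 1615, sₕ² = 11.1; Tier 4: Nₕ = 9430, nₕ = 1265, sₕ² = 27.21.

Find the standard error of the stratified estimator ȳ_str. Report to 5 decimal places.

Var(ȳ_str) = Σₕ Wₕ²(1 − fₕ)sₕ²/nₕ with Wₕ = Nₕ/N, N = 25569.
Tier 1: Wₕ = 0.30591732; term = 0.30591732²·(1 − 0.21260547)·3.555/1663 = 1.5752442 × 10^-4.
Tier 2: Wₕ = 0.32527670; term = 0.32527670²·(1 − 0.19418059)·11.1/1615 = 5.8599524 × 10^-4.
Tier 4: Wₕ = 0.36880598; term = 0.36880598²·(1 − 0.13414634)·27.21/1265 = 0.0025332521.
Sum = 0.0032767718.
SE = √(0.0032767718) = 0.05724.

0.05724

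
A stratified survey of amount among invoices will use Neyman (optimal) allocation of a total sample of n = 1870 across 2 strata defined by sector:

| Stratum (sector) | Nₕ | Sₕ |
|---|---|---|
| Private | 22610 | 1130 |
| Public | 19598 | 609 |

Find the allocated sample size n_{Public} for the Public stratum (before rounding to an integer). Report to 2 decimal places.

Neyman allocation: nₕ = n·NₕSₕ / Σⱼ NⱼSⱼ.
Σ NⱼSⱼ = 22610·1130 + 19598·609 = 3.7484482 × 10^7.
n_{Public} = 1870·19598·609 / (3.7484482 × 10^7) = 595.41.

595.41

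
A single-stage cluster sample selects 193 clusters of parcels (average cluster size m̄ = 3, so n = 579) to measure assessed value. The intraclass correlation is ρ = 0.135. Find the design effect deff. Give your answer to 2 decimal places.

1.27

deff = 1 + (3 − 1)·0.135 = 1 + 0.27 = 1.27.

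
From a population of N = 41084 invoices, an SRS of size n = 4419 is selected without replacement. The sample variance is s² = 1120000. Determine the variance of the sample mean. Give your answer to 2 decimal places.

226.19

Under SRS without replacement, Var(ȳ) = (1 − f)·s²/n with f = n/N = 4419/41084 = 0.10756012.
Var(ȳ) = (1 − 0.10756012)·1120000/4419 = 0.89243988·253.45101 = 226.18979.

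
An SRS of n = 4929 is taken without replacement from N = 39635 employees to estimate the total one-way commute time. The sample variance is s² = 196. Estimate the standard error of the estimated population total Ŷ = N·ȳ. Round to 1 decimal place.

Var(Ŷ) = N²·Var(ȳ) = N²·(1 − n/N)·s²/n.
f = 4929/39635 = 0.12435978; Var(ȳ) = 0.87564022·196/4929 = 0.034819534.
Var(Ŷ) = 39635² · 0.034819534 = 5.4699163 × 10^7.
SE(Ŷ) = √(5.4699163 × 10^7) = 7395.9.

7395.9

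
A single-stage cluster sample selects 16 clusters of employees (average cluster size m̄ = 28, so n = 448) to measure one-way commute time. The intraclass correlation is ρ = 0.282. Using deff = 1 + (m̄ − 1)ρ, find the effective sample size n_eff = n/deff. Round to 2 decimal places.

deff = 1 + (28 − 1)·0.282 = 1 + 7.614 = 8.614.
n_eff = 448 / 8.614 = 52.01.

52.01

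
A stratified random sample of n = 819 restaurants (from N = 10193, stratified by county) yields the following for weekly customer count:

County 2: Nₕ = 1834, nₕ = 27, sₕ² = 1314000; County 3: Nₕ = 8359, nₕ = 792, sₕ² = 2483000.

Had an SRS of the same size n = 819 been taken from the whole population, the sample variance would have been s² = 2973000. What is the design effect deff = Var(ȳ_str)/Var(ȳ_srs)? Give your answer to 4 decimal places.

1.0367

Var(ȳ_str) = Σ Wₕ²(1−fₕ)sₕ²/nₕ with Wₕ = Nₕ/10193:
  County 2: (1834/10193)²·(1−27/1834)·1314000/27 = 1552.3335
  County 3: (8359/10193)²·(1−792/8359)·2483000/792 = 1908.6467
  → Var(ȳ_str) = 3460.9802.
Var(ȳ_srs) = (1 − 819/10193)·2973000/819 = 3338.3659.
deff = 3460.9802 / 3338.3659 = 1.0367.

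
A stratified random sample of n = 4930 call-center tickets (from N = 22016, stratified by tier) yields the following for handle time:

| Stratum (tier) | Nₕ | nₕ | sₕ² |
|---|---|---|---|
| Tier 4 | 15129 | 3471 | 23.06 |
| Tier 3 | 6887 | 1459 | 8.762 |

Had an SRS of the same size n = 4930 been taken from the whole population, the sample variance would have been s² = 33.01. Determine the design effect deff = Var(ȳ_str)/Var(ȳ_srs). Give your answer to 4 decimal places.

0.5544

Var(ȳ_str) = Σ Wₕ²(1−fₕ)sₕ²/nₕ with Wₕ = Nₕ/22016:
  Tier 4: (15129/22016)²·(1−3471/15129)·23.06/3471 = 0.0024174758
  Tier 3: (6887/22016)²·(1−1459/6887)·8.762/1459 = 4.6317067 × 10^-4
  → Var(ȳ_str) = 0.0028806465.
Var(ȳ_srs) = (1 − 4930/22016)·33.01/4930 = 0.0051963763.
deff = 0.0028806465 / 0.0051963763 = 0.5544.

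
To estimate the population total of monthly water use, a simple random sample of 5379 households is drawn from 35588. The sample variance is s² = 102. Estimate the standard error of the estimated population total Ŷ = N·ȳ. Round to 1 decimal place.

Var(Ŷ) = N²·Var(ȳ) = N²·(1 − n/N)·s²/n.
f = 5379/35588 = 0.15114645; Var(ȳ) = 0.84885355·102/5379 = 0.016096498.
Var(Ŷ) = 35588² · 0.016096498 = 2.0386307 × 10^7.
SE(Ŷ) = √(2.0386307 × 10^7) = 4515.1.

4515.1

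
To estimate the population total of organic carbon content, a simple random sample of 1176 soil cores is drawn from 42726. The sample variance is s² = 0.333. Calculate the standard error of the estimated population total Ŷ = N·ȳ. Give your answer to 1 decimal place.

709.0

Var(Ŷ) = N²·Var(ȳ) = N²·(1 − n/N)·s²/n.
f = 1176/42726 = 0.02752422; Var(ȳ) = 0.97247578·0.333/1176 = 2.7536942 × 10^-4.
Var(Ŷ) = 42726² · (2.7536942 × 10^-4) = 502689.93.
SE(Ŷ) = √(502689.93) = 709.0.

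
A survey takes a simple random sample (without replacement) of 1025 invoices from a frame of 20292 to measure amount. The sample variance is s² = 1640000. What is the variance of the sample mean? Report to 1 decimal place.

Under SRS without replacement, Var(ȳ) = (1 − f)·s²/n with f = n/N = 1025/20292 = 0.05051252.
Var(ȳ) = (1 − 0.05051252)·1640000/1025 = 0.94948748·1600 = 1519.18.

1519.2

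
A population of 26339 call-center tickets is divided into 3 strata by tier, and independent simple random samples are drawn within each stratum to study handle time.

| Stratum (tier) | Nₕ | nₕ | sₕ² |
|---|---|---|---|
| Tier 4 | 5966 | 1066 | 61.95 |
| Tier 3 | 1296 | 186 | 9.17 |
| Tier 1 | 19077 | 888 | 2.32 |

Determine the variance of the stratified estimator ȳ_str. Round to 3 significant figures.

0.00386

Var(ȳ_str) = Σₕ Wₕ²(1 − fₕ)sₕ²/nₕ with Wₕ = Nₕ/N, N = 26339.
Tier 4: Wₕ = 0.22650822; term = 0.22650822²·(1 − 0.17867918)·61.95/1066 = 0.0024488651.
Tier 3: Wₕ = 0.04920460; term = 0.04920460²·(1 − 0.14351852)·9.17/186 = 1.0223175 × 10^-4.
Tier 1: Wₕ = 0.72428718; term = 0.72428718²·(1 − 0.04654820)·2.32/888 = 0.0013067586.
Sum = 0.0038578555.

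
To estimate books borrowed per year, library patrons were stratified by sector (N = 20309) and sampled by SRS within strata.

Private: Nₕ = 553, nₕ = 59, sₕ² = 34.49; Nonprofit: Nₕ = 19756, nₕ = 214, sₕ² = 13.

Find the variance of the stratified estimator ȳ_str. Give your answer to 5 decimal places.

0.05725

Var(ȳ_str) = Σₕ Wₕ²(1 − fₕ)sₕ²/nₕ with Wₕ = Nₕ/N, N = 20309.
Private: Wₕ = 0.02722931; term = 0.02722931²·(1 − 0.10669078)·34.49/59 = 3.8718291 × 10^-4.
Nonprofit: Wₕ = 0.97277069; term = 0.97277069²·(1 − 0.01083215)·13/214 = 0.05686179.
Sum = 0.057248973.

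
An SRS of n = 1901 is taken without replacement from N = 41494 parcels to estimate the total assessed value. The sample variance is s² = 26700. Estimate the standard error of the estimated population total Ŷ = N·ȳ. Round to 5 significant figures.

151900

Var(Ŷ) = N²·Var(ȳ) = N²·(1 − n/N)·s²/n.
f = 1901/41494 = 0.04581385; Var(ȳ) = 0.95418615·26700/1901 = 13.401773.
Var(Ŷ) = 41494² · 13.401773 = 2.307453 × 10^10.
SE(Ŷ) = √(2.307453 × 10^10) = 151900.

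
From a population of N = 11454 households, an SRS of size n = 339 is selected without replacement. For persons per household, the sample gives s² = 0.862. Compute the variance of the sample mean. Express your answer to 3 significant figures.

0.00247

Under SRS without replacement, Var(ȳ) = (1 − f)·s²/n with f = n/N = 339/11454 = 0.02959665.
Var(ȳ) = (1 − 0.02959665)·0.862/339 = 0.97040335·0.0025427729 = 0.0024675153.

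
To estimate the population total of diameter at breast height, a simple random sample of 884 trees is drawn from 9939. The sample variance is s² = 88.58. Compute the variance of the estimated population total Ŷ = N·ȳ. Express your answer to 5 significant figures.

9.0181 × 10^6

Var(Ŷ) = N²·Var(ȳ) = N²·(1 − n/N)·s²/n.
f = 884/9939 = 0.08894255; Var(ȳ) = 0.91105745·88.58/884 = 0.091291254.
Var(Ŷ) = 9939² · 0.091291254 = 9.0180898 × 10^6.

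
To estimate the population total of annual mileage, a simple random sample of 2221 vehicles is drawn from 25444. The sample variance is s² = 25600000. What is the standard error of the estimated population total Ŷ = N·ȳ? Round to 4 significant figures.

Var(Ŷ) = N²·Var(ȳ) = N²·(1 − n/N)·s²/n.
f = 2221/25444 = 0.08728973; Var(ȳ) = 0.91271027·25600000/2221 = 10520.208.
Var(Ŷ) = 25444² · 10520.208 = 6.8107525 × 10^12.
SE(Ŷ) = √(6.8107525 × 10^12) = 2.610 × 10^6.

2.610 × 10^6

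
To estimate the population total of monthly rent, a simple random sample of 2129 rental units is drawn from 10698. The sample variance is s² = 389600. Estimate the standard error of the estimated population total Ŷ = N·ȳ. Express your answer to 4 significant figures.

129500

Var(Ŷ) = N²·Var(ȳ) = N²·(1 − n/N)·s²/n.
f = 2129/10698 = 0.19900916; Var(ȳ) = 0.80099084·389600/2129 = 146.57869.
Var(Ŷ) = 10698² · 146.57869 = 1.6775521 × 10^10.
SE(Ŷ) = √(1.6775521 × 10^10) = 129500.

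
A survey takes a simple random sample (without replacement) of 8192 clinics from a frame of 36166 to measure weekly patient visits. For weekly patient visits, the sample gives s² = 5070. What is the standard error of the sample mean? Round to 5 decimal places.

Under SRS without replacement, Var(ȳ) = (1 − f)·s²/n with f = n/N = 8192/36166 = 0.22651109.
Var(ȳ) = (1 − 0.22651109)·5070/8192 = 0.77348891·0.61889648 = 0.47870957.
SE(ȳ) = √(0.47870957) = 0.69189.

0.69189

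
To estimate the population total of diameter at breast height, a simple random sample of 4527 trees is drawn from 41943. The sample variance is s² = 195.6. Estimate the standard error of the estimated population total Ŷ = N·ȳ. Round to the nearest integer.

8235

Var(Ŷ) = N²·Var(ȳ) = N²·(1 − n/N)·s²/n.
f = 4527/41943 = 0.10793219; Var(ȳ) = 0.89206781·195.6/4527 = 0.03854395.
Var(Ŷ) = 41943² · 0.03854395 = 6.7807105 × 10^7.
SE(Ŷ) = √(6.7807105 × 10^7) = 8235.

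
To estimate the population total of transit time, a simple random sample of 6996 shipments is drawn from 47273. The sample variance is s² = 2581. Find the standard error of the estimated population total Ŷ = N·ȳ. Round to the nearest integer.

Var(Ŷ) = N²·Var(ȳ) = N²·(1 − n/N)·s²/n.
f = 6996/47273 = 0.14799145; Var(ȳ) = 0.85200855·2581/6996 = 0.31432734.
Var(Ŷ) = 47273² · 0.31432734 = 7.0243879 × 10^8.
SE(Ŷ) = √(7.0243879 × 10^8) = 26504.

26504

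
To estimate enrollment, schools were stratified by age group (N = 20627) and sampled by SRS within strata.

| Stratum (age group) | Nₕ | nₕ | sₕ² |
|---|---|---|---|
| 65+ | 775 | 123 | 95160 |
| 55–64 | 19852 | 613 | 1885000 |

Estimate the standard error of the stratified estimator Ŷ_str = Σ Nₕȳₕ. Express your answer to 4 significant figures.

1.084 × 10^6

Var(Ŷ_str) = Σₕ Nₕ²(1 − fₕ)sₕ²/nₕ.
65+: 775²·(1 − 123/775)·95160/123 = 3.9092966 × 10^8.
55–64: 19852²·(1 − 613/19852)·1885000/613 = 1.1744584 × 10^12.
Sum = 1.1748493 × 10^12.
SE = √(1.1748493 × 10^12) = 1.084 × 10^6.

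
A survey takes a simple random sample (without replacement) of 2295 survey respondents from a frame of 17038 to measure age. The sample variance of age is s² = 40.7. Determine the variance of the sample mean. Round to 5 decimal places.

0.01535

Under SRS without replacement, Var(ȳ) = (1 − f)·s²/n with f = n/N = 2295/17038 = 0.13469891.
Var(ȳ) = (1 − 0.13469891)·40.7/2295 = 0.86530109·0.017734205 = 0.015345427.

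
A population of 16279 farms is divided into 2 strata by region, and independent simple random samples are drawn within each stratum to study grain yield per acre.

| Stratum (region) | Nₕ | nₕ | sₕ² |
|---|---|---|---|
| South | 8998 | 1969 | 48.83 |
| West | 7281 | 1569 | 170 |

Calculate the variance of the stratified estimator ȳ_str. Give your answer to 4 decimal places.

0.0229

Var(ȳ_str) = Σₕ Wₕ²(1 − fₕ)sₕ²/nₕ with Wₕ = Nₕ/N, N = 16279.
South: Wₕ = 0.55273665; term = 0.55273665²·(1 − 0.21882641)·48.83/1969 = 0.0059186832.
West: Wₕ = 0.44726335; term = 0.44726335²·(1 − 0.21549238)·170/1569 = 0.017003948.
Sum = 0.022922631.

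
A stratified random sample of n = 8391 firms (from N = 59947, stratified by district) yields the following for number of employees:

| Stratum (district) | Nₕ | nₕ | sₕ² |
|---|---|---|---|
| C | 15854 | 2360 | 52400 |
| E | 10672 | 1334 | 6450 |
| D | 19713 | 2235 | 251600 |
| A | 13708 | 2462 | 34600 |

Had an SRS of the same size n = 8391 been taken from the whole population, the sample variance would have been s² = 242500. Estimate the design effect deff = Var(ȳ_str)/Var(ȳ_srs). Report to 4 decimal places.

0.5171

Var(ȳ_str) = Σ Wₕ²(1−fₕ)sₕ²/nₕ with Wₕ = Nₕ/59947:
  C: (15854/59947)²·(1−2360/15854)·52400/2360 = 1.3217945
  E: (10672/59947)²·(1−1334/10672)·6450/1334 = 0.13408144
  D: (19713/59947)²·(1−2235/19713)·251600/2235 = 10.793012
  A: (13708/59947)²·(1−2462/13708)·34600/2462 = 0.60287228
  → Var(ȳ_str) = 12.85176.
Var(ȳ_srs) = (1 − 8391/59947)·242500/8391 = 24.854772.
deff = 12.85176 / 24.854772 = 0.5171.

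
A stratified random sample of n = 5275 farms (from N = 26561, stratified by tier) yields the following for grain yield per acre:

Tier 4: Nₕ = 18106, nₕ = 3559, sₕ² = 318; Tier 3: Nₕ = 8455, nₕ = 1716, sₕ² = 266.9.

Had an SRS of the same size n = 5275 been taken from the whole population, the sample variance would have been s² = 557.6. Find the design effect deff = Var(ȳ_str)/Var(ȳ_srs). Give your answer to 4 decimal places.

0.5421

Var(ȳ_str) = Σ Wₕ²(1−fₕ)sₕ²/nₕ with Wₕ = Nₕ/26561:
  Tier 4: (18106/26561)²·(1−3559/18106)·318/3559 = 0.033358479
  Tier 3: (8455/26561)²·(1−1716/8455)·266.9/1716 = 0.01256179
  → Var(ȳ_str) = 0.045920269.
Var(ȳ_srs) = (1 − 5275/26561)·557.6/5275 = 0.084712976.
deff = 0.045920269 / 0.084712976 = 0.5421.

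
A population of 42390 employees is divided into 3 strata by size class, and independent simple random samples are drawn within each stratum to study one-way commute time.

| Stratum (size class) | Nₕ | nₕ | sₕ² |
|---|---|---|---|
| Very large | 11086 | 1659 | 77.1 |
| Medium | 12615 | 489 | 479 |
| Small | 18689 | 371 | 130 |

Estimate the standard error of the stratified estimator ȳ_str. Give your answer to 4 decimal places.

0.3910

Var(ȳ_str) = Σₕ Wₕ²(1 − fₕ)sₕ²/nₕ with Wₕ = Nₕ/N, N = 42390.
Very large: Wₕ = 0.26152394; term = 0.26152394²·(1 − 0.14964820)·77.1/1659 = 0.0027028973.
Medium: Wₕ = 0.29759377; term = 0.29759377²·(1 − 0.03876338)·479/489 = 0.083388208.
Small: Wₕ = 0.44088228; term = 0.44088228²·(1 − 0.01985125)·130/371 = 0.066758524.
Sum = 0.15284963.
SE = √(0.15284963) = 0.3910.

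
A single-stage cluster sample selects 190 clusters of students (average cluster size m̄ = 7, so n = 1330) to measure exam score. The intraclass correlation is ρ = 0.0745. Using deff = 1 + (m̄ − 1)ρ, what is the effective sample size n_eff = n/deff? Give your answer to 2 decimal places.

919.14

deff = 1 + (7 − 1)·0.0745 = 1 + 0.447 = 1.447.
n_eff = 1330 / 1.447 = 919.14.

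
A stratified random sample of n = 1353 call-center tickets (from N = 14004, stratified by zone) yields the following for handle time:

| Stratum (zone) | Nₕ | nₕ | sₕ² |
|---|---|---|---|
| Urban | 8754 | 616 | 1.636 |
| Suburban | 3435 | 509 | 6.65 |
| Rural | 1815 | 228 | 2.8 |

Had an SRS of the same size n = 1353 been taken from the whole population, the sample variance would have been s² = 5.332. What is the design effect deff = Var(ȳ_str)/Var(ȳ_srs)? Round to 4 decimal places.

0.5097

Var(ȳ_str) = Σ Wₕ²(1−fₕ)sₕ²/nₕ with Wₕ = Nₕ/14004:
  Urban: (8754/14004)²·(1−616/8754)·1.636/616 = 9.6476738 × 10^-4
  Suburban: (3435/14004)²·(1−509/3435)·6.65/509 = 6.695773 × 10^-4
  Rural: (1815/14004)²·(1−228/1815)·2.8/228 = 1.8037342 × 10^-4
  → Var(ȳ_str) = 0.0018147181.
Var(ȳ_srs) = (1 − 1353/14004)·5.332/1353 = 0.0035601238.
deff = 0.0018147181 / 0.0035601238 = 0.5097.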